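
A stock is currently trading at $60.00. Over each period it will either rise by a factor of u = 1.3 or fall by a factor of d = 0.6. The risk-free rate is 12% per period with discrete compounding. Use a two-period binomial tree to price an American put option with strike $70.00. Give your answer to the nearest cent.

$11.34

Risk-neutral probability p = (1 + 0.12 − 0.6)/(1.3 − 0.6) = 0.5200/0.7000 = 0.7429
Terminal stock prices: S_uu = 101.4, S_ud = 46.8, S_dd = 21.6
Terminal payoffs (K − S): max(-31.4, 0) = 0, max(23.2, 0) = 23.2, max(48.4, 0) = 48.4
Node u (S = 78): continuation = 1/1.12·[0.7429·0.0000 + 0.2571·23.2000] = 5.3265; exercise value = 0.0000 ≤ continuation, so V_u = 5.3265
Node d (S = 36): continuation = 1/1.12·[0.7429·23.2000 + 0.2571·48.4000] = 26.5000; exercise value = 34.0000 > continuation, so V_d = 34.0000 (exercise)
Node 0 (S = 60): continuation = 1/1.12·[0.7429·5.3265 + 0.2571·34.0000] = 11.3390; exercise value = 10.0000 ≤ continuation, so V_0 = 11.3390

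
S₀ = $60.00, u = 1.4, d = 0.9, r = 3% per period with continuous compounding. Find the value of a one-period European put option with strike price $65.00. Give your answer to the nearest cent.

$7.89

Risk-neutral probability p = (e^0.03 − 0.9)/(1.4 − 0.9) = 0.1305/0.5000 = 0.2609
Terminal stock prices: S_u = 84, S_d = 54
Terminal payoffs (K − S): max(-19, 0) = 0, max(11, 0) = 11
Node 0 (S = 60): V_0 = e^(−0.03)·[0.2609·0.0000 + 0.7391·11.0000] = 7.8897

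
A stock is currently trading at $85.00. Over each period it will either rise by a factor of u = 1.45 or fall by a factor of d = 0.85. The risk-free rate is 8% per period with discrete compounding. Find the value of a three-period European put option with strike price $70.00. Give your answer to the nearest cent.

$3.31

Risk-neutral probability p = (1 + 0.08 − 0.85)/(1.45 − 0.85) = 0.2300/0.6000 = 0.3833
Terminal stock prices: S_uuu = 259.1, S_uud = 151.9, S_udd = 89.05, S_ddd = 52.2
Terminal payoffs (K − S): max(-189.1, 0) = 0, max(-81.91, 0) = 0, max(-19.05, 0) = 0, max(17.8, 0) = 17.8
Node uu (S = 178.7): V_uu = 1/1.08·[0.3833·0.0000 + 0.6167·0.0000] = 0.0000
Node ud (S = 104.8): V_ud = 1/1.08·[0.3833·0.0000 + 0.6167·0.0000] = 0.0000
Node dd (S = 61.41): V_dd = 1/1.08·[0.3833·0.0000 + 0.6167·17.7994] = 10.1632
Node u (S = 123.2): V_u = 1/1.08·[0.3833·0.0000 + 0.6167·0.0000] = 0.0000
Node d (S = 72.25): V_d = 1/1.08·[0.3833·0.0000 + 0.6167·10.1632] = 5.8031
Node 0 (S = 85): V_0 = 1/1.08·[0.3833·0.0000 + 0.6167·5.8031] = 3.3135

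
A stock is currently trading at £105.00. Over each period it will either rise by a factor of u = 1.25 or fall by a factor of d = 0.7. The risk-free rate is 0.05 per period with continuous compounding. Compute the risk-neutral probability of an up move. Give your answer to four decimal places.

Risk-neutral probability p = (e^0.05 − 0.7)/(1.25 − 0.7) = 0.3513/0.5500 = 0.6387

p = 0.6387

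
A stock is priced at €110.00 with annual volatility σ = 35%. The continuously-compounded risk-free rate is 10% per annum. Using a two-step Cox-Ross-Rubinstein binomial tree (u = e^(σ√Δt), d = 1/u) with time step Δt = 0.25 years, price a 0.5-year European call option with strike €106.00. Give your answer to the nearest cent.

€15.20

CRR parameters: u = e^(σ√Δt) = e^(0.35·√0.25) = 1.1912, d = 1/u = 0.8395
Per-period rate: rΔt = 0.1·0.25 = 0.025, so R = e^0.025 = 1.0253
Risk-neutral probability p = (e^0.025 − 0.8395)/(1.1912 − 0.8395) = 0.1859/0.3518 = 0.5283
Terminal stock prices: S_uu = 156.1, S_ud = 110, S_dd = 77.52
Terminal payoffs (S − K): max(50.1, 0) = 50.1, max(4, 0) = 4, max(-28.48, 0) = 0
Node u (S = 131): V_u = e^(−0.025)·[0.5283·50.0974 + 0.4717·4.0000] = 27.6542
Node d (S = 92.34): V_d = e^(−0.025)·[0.5283·4.0000 + 0.4717·0.0000] = 2.0611
Node 0 (S = 110): V_0 = e^(−0.025)·[0.5283·27.6542 + 0.4717·2.0611] = 15.1978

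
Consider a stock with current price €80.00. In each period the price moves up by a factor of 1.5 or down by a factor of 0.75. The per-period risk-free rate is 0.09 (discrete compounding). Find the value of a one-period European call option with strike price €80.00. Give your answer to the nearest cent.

€16.64

Risk-neutral probability p = (1 + 0.09 − 0.75)/(1.5 − 0.75) = 0.3400/0.7500 = 0.4533
Terminal stock prices: S_u = 120, S_d = 60
Terminal payoffs (S − K): max(40, 0) = 40, max(-20, 0) = 0
Node 0 (S = 80): V_0 = 1/1.09·[0.4533·40.0000 + 0.5467·0.0000] = 16.6361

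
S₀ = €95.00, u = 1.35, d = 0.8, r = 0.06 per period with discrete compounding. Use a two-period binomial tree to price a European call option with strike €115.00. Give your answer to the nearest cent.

Risk-neutral probability p = (1 + 0.06 − 0.8)/(1.35 − 0.8) = 0.2600/0.5500 = 0.4727
Terminal stock prices: S_uu = 173.1, S_ud = 102.6, S_dd = 60.8
Terminal payoffs (S − K): max(58.14, 0) = 58.14, max(-12.4, 0) = 0, max(-54.2, 0) = 0
Node u (S = 128.2): V_u = 1/1.06·[0.4727·58.1375 + 0.5273·0.0000] = 25.9275
Node d (S = 76): V_d = 1/1.06·[0.4727·0.0000 + 0.5273·0.0000] = 0.0000
Node 0 (S = 95): V_0 = 1/1.06·[0.4727·25.9275 + 0.5273·0.0000] = 11.5629

€11.56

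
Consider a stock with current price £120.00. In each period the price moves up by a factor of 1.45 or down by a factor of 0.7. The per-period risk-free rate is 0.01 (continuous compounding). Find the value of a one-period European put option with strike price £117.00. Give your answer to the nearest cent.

£19.17

Risk-neutral probability p = (e^0.01 − 0.7)/(1.45 − 0.7) = 0.3101/0.7500 = 0.4134
Terminal stock prices: S_u = 174, S_d = 84
Terminal payoffs (K − S): max(-57, 0) = 0, max(33, 0) = 33
Node 0 (S = 120): V_0 = e^(−0.01)·[0.4134·0.0000 + 0.5866·33.0000] = 19.1652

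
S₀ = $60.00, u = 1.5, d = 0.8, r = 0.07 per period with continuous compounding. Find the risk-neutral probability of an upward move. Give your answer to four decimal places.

Risk-neutral probability p = (e^0.07 − 0.8)/(1.5 − 0.8) = 0.2725/0.7000 = 0.3893

p = 0.3893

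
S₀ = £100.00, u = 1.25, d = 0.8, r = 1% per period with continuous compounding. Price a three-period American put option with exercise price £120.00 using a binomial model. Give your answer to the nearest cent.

£26.27

Risk-neutral probability p = (e^0.01 − 0.8)/(1.25 − 0.8) = 0.2101/0.4500 = 0.4668
Terminal stock prices: S_uuu = 195.3, S_uud = 125, S_udd = 80, S_ddd = 51.2
Terminal payoffs (K − S): max(-75.31, 0) = 0, max(-5, 0) = 0, max(40, 0) = 40, max(68.8, 0) = 68.8
Node uu (S = 156.2): continuation = e^(−0.01)·[0.4668·0.0000 + 0.5332·0.0000] = 0.0000; exercise value = 0.0000 ≤ continuation, so V_uu = 0.0000
Node ud (S = 100): continuation = e^(−0.01)·[0.4668·0.0000 + 0.5332·40.0000] = 21.1166; exercise value = 20.0000 ≤ continuation, so V_ud = 21.1166
Node dd (S = 64): continuation = e^(−0.01)·[0.4668·40.0000 + 0.5332·68.8000] = 54.8060; exercise value = 56.0000 > continuation, so V_dd = 56.0000 (exercise)
Node u (S = 125): continuation = e^(−0.01)·[0.4668·0.0000 + 0.5332·21.1166] = 11.1478; exercise value = 0.0000 ≤ continuation, so V_u = 11.1478
Node d (S = 80): continuation = e^(−0.01)·[0.4668·21.1166 + 0.5332·56.0000] = 39.3220; exercise value = 40.0000 > continuation, so V_d = 40.0000 (exercise)
Node 0 (S = 100): continuation = e^(−0.01)·[0.4668·11.1478 + 0.5332·40.0000] = 26.2684; exercise value = 20.0000 ≤ continuation, so V_0 = 26.2684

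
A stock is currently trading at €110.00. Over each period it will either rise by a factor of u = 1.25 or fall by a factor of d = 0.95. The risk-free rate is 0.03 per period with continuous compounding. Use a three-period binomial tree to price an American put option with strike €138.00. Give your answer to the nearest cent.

Risk-neutral probability p = (e^0.03 − 0.95)/(1.25 − 0.95) = 0.0805/0.3000 = 0.2682
Terminal stock prices: S_uuu = 214.8, S_uud = 163.3, S_udd = 124.1, S_ddd = 94.31
Terminal payoffs (K − S): max(-76.84, 0) = 0, max(-25.28, 0) = 0, max(13.91, 0) = 13.91, max(43.69, 0) = 43.69
Node uu (S = 171.9): continuation = e^(−0.03)·[0.2682·0.0000 + 0.7318·0.0000] = 0.0000; exercise value = 0.0000 ≤ continuation, so V_uu = 0.0000
Node ud (S = 130.6): continuation = e^(−0.03)·[0.2682·0.0000 + 0.7318·13.9062] = 9.8761; exercise value = 7.3750 ≤ continuation, so V_ud = 9.8761
Node dd (S = 99.27): continuation = e^(−0.03)·[0.2682·13.9062 + 0.7318·43.6888] = 34.6465; exercise value = 38.7250 > continuation, so V_dd = 38.7250 (exercise)
Node u (S = 137.5): continuation = e^(−0.03)·[0.2682·0.0000 + 0.7318·9.8761] = 7.0139; exercise value = 0.5000 ≤ continuation, so V_u = 7.0139
Node d (S = 104.5): continuation = e^(−0.03)·[0.2682·9.8761 + 0.7318·38.7250] = 30.0724; exercise value = 33.5000 > continuation, so V_d = 33.5000 (exercise)
Node 0 (S = 110): continuation = e^(−0.03)·[0.2682·7.0139 + 0.7318·33.5000] = 25.6168; exercise value = 28.0000 > continuation, so V_0 = 28.0000 (exercise)

€28.00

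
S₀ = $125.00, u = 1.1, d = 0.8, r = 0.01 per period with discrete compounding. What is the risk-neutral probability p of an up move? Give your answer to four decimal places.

p = 0.7000

Risk-neutral probability p = (1 + 0.01 − 0.8)/(1.1 − 0.8) = 0.2100/0.3000 = 0.7000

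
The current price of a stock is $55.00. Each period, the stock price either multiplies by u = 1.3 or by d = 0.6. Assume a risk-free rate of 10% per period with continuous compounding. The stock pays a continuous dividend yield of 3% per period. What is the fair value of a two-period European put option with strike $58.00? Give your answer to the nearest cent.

$8.73

Per-period risk-free factor R = e^0.1 = 1.1052; dividend-adjusted growth = e^(0.1−0.03) = 1.0725.
Risk-neutral probability p = (1.0725 − 0.6)/(1.3 − 0.6) = 0.4725/0.7000 = 0.6750
Terminal stock prices: S_uu = 92.95, S_ud = 42.9, S_dd = 19.8
Terminal payoffs (K − S): max(-34.95, 0) = 0, max(15.1, 0) = 15.1, max(38.2, 0) = 38.2
Node u (S = 71.5): V_u = e^(−0.1)·[0.6750·0.0000 + 0.3250·15.1000] = 4.4403
Node d (S = 33): V_d = e^(−0.1)·[0.6750·15.1000 + 0.3250·38.2000] = 20.4559
Node 0 (S = 55): V_0 = e^(−0.1)·[0.6750·4.4403 + 0.3250·20.4559] = 8.7273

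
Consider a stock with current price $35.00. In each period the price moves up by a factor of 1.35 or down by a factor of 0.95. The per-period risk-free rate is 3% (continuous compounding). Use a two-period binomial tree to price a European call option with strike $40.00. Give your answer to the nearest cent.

Risk-neutral probability p = (e^0.03 − 0.95)/(1.35 − 0.95) = 0.0805/0.4000 = 0.2011
Terminal stock prices: S_uu = 63.79, S_ud = 44.89, S_dd = 31.59
Terminal payoffs (S − K): max(23.79, 0) = 23.79, max(4.887, 0) = 4.887, max(-8.413, 0) = 0
Node u (S = 47.25): V_u = e^(−0.03)·[0.2011·23.7875 + 0.7989·4.8875] = 8.4322
Node d (S = 33.25): V_d = e^(−0.03)·[0.2011·4.8875 + 0.7989·0.0000] = 0.9540
Node 0 (S = 35): V_0 = e^(−0.03)·[0.2011·8.4322 + 0.7989·0.9540] = 2.3855

$2.39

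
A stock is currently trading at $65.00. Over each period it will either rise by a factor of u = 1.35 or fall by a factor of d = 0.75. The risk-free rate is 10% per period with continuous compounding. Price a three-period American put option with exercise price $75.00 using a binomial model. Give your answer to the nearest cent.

$11.56

Risk-neutral probability p = (e^0.1 − 0.75)/(1.35 − 0.75) = 0.3552/0.6000 = 0.5920
Terminal stock prices: S_uuu = 159.9, S_uud = 88.85, S_udd = 49.36, S_ddd = 27.42
Terminal payoffs (K − S): max(-84.92, 0) = 0, max(-13.85, 0) = 0, max(25.64, 0) = 25.64, max(47.58, 0) = 47.58
Node uu (S = 118.5): continuation = e^(−0.1)·[0.5920·0.0000 + 0.4080·0.0000] = 0.0000; exercise value = 0.0000 ≤ continuation, so V_uu = 0.0000
Node ud (S = 65.81): continuation = e^(−0.1)·[0.5920·0.0000 + 0.4080·25.6406] = 9.4670; exercise value = 9.1875 ≤ continuation, so V_ud = 9.4670
Node dd (S = 36.56): continuation = e^(−0.1)·[0.5920·25.6406 + 0.4080·47.5781] = 31.3003; exercise value = 38.4375 > continuation, so V_dd = 38.4375 (exercise)
Node u (S = 87.75): continuation = e^(−0.1)·[0.5920·0.0000 + 0.4080·9.4670] = 3.4954; exercise value = 0.0000 ≤ continuation, so V_u = 3.4954
Node d (S = 48.75): continuation = e^(−0.1)·[0.5920·9.4670 + 0.4080·38.4375] = 19.2625; exercise value = 26.2500 > continuation, so V_d = 26.2500 (exercise)
Node 0 (S = 65): continuation = e^(−0.1)·[0.5920·3.4954 + 0.4080·26.2500] = 11.5641; exercise value = 10.0000 ≤ continuation, so V_0 = 11.5641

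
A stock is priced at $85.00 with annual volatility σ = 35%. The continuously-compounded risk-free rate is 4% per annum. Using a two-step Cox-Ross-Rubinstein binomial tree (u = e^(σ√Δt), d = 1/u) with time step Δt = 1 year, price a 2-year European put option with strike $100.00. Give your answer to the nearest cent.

$21.86

CRR parameters: u = e^(σ√Δt) = e^(0.35·√1) = 1.4191, d = 1/u = 0.7047
Per-period rate: rΔt = 0.04·1 = 0.04, so R = e^0.04 = 1.0408
Risk-neutral probability p = (e^0.04 − 0.7047)/(1.4191 − 0.7047) = 0.3361/0.7144 = 0.4705
Terminal stock prices: S_uu = 171.2, S_ud = 85, S_dd = 42.21
Terminal payoffs (K − S): max(-71.17, 0) = 0, max(15, 0) = 15, max(57.79, 0) = 57.79
Node u (S = 120.6): V_u = e^(−0.04)·[0.4705·0.0000 + 0.5295·15.0000] = 7.6309
Node d (S = 59.9): V_d = e^(−0.04)·[0.4705·15.0000 + 0.5295·57.7902] = 36.1805
Node 0 (S = 85): V_0 = e^(−0.04)·[0.4705·7.6309 + 0.5295·36.1805] = 21.8557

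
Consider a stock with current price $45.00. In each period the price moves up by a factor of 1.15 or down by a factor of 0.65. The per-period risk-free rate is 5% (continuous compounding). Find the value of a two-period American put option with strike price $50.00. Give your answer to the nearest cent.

$6.24

Risk-neutral probability p = (e^0.05 − 0.65)/(1.15 − 0.65) = 0.4013/0.5000 = 0.8025
Terminal stock prices: S_uu = 59.51, S_ud = 33.64, S_dd = 19.01
Terminal payoffs (K − S): max(-9.512, 0) = 0, max(16.36, 0) = 16.36, max(30.99, 0) = 30.99
Node u (S = 51.75): continuation = e^(−0.05)·[0.8025·0.0000 + 0.1975·16.3625] = 3.0733; exercise value = 0.0000 ≤ continuation, so V_u = 3.0733
Node d (S = 29.25): continuation = e^(−0.05)·[0.8025·16.3625 + 0.1975·30.9875] = 18.3115; exercise value = 20.7500 > continuation, so V_d = 20.7500 (exercise)
Node 0 (S = 45): continuation = e^(−0.05)·[0.8025·3.0733 + 0.1975·20.7500] = 6.2436; exercise value = 5.0000 ≤ continuation, so V_0 = 6.2436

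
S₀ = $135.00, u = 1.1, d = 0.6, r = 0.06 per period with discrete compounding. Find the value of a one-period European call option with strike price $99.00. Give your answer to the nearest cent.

$42.96

Risk-neutral probability p = (1 + 0.06 − 0.6)/(1.1 − 0.6) = 0.4600/0.5000 = 0.9200
Terminal stock prices: S_u = 148.5, S_d = 81
Terminal payoffs (S − K): max(49.5, 0) = 49.5, max(-18, 0) = 0
Node 0 (S = 135): V_0 = 1/1.06·[0.9200·49.5000 + 0.0800·0.0000] = 42.9623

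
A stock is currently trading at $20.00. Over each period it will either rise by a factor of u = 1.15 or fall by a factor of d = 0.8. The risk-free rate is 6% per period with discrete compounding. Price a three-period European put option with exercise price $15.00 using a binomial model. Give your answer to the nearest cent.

Risk-neutral probability p = (1 + 0.06 − 0.8)/(1.15 − 0.8) = 0.2600/0.3500 = 0.7429
Terminal stock prices: S_uuu = 30.42, S_uud = 21.16, S_udd = 14.72, S_ddd = 10.24
Terminal payoffs (K − S): max(-15.42, 0) = 0, max(-6.16, 0) = 0, max(0.28, 0) = 0.28, max(4.76, 0) = 4.76
Node uu (S = 26.45): V_uu = 1/1.06·[0.7429·0.0000 + 0.2571·0.0000] = 0.0000
Node ud (S = 18.4): V_ud = 1/1.06·[0.7429·0.0000 + 0.2571·0.2800] = 0.0679
Node dd (S = 12.8): V_dd = 1/1.06·[0.7429·0.2800 + 0.2571·4.7600] = 1.3509
Node u (S = 23): V_u = 1/1.06·[0.7429·0.0000 + 0.2571·0.0679] = 0.0165
Node d (S = 16): V_d = 1/1.06·[0.7429·0.0679 + 0.2571·1.3509] = 0.3753
Node 0 (S = 20): V_0 = 1/1.06·[0.7429·0.0165 + 0.2571·0.3753] = 0.1026

$0.10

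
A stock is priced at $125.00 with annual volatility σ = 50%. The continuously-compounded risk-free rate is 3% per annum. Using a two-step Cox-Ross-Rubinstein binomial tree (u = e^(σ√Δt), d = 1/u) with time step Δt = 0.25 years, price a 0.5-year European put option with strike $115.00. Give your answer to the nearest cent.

$11.56

CRR parameters: u = e^(σ√Δt) = e^(0.5·√0.25) = 1.2840, d = 1/u = 0.7788
Per-period rate: rΔt = 0.03·0.25 = 0.0075, so R = e^0.0075 = 1.0075
Risk-neutral probability p = (e^0.0075 − 0.7788)/(1.2840 − 0.7788) = 0.2287/0.5052 = 0.4527
Terminal stock prices: S_uu = 206.1, S_ud = 125, S_dd = 75.82
Terminal payoffs (K − S): max(-91.09, 0) = 0, max(-10, 0) = 0, max(39.18, 0) = 39.18
Node u (S = 160.5): V_u = e^(−0.0075)·[0.4527·0.0000 + 0.5473·0.0000] = 0.0000
Node d (S = 97.35): V_d = e^(−0.0075)·[0.4527·0.0000 + 0.5473·39.1837] = 21.2840
Node 0 (S = 125): V_0 = e^(−0.0075)·[0.4527·0.0000 + 0.5473·21.2840] = 11.5612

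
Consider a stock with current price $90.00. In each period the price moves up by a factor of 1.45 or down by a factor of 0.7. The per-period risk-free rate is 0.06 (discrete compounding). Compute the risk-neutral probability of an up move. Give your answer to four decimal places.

p = 0.4800

Risk-neutral probability p = (1 + 0.06 − 0.7)/(1.45 − 0.7) = 0.3600/0.7500 = 0.4800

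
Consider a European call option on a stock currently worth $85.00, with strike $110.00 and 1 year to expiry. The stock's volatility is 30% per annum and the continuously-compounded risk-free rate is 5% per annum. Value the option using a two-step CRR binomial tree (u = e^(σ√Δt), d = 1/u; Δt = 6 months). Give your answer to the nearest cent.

CRR parameters: u = e^(σ√Δt) = e^(0.3·√0.5) = 1.2363, d = 1/u = 0.8089
Per-period rate: rΔt = 0.05·0.5 = 0.025, so R = e^0.025 = 1.0253
Risk-neutral probability p = (e^0.025 − 0.8089)/(1.2363 − 0.8089) = 0.2165/0.4275 = 0.5064
Terminal stock prices: S_uu = 129.9, S_ud = 85, S_dd = 55.61
Terminal payoffs (S − K): max(19.92, 0) = 19.92, max(-25, 0) = 0, max(-54.39, 0) = 0
Node u (S = 105.1): V_u = e^(−0.025)·[0.5064·19.9195 + 0.4936·0.0000] = 9.8380
Node d (S = 68.75): V_d = e^(−0.025)·[0.5064·0.0000 + 0.4936·0.0000] = 0.0000
Node 0 (S = 85): V_0 = e^(−0.025)·[0.5064·9.8380 + 0.4936·0.0000] = 4.8588

$4.86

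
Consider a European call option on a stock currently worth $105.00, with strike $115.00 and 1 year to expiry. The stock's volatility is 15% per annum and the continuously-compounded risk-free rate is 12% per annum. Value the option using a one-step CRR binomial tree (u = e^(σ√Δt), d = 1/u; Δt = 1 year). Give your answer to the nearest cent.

CRR parameters: u = e^(σ√Δt) = e^(0.15·√1) = 1.1618, d = 1/u = 0.8607
Per-period rate: rΔt = 0.12·1 = 0.12, so R = e^0.12 = 1.1275
Risk-neutral probability p = (e^0.12 − 0.8607)/(1.1618 − 0.8607) = 0.2668/0.3011 = 0.8860
Terminal stock prices: S_u = 122, S_d = 90.37
Terminal payoffs (S − K): max(6.993, 0) = 6.993, max(-24.63, 0) = 0
Node 0 (S = 105): V_0 = e^(−0.12)·[0.8860·6.9926 + 0.1140·0.0000] = 5.4947

$5.49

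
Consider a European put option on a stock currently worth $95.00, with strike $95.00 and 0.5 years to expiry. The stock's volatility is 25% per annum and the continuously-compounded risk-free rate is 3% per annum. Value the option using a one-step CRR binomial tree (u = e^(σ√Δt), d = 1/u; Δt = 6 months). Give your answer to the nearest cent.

CRR parameters: u = e^(σ√Δt) = e^(0.25·√0.5) = 1.1934, d = 1/u = 0.8380
Per-period rate: rΔt = 0.03·0.5 = 0.015, so R = e^0.015 = 1.0151
Risk-neutral probability p = (e^0.015 − 0.8380)/(1.1934 − 0.8380) = 0.1771/0.3554 = 0.4984
Terminal stock prices: S_u = 113.4, S_d = 79.61
Terminal payoffs (K − S): max(-18.37, 0) = 0, max(15.39, 0) = 15.39
Node 0 (S = 95): V_0 = e^(−0.015)·[0.4984·0.0000 + 0.5016·15.3931] = 7.6056

$7.61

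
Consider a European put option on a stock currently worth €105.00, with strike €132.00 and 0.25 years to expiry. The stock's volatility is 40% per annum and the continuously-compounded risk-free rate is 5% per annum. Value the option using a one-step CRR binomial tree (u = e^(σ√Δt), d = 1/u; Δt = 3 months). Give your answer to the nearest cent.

€25.36

CRR parameters: u = e^(σ√Δt) = e^(0.4·√0.25) = 1.2214, d = 1/u = 0.8187
Per-period rate: rΔt = 0.05·0.25 = 0.0125, so R = e^0.0125 = 1.0126
Risk-neutral probability p = (e^0.0125 − 0.8187)/(1.2214 − 0.8187) = 0.1938/0.4027 = 0.4814
Terminal stock prices: S_u = 128.2, S_d = 85.97
Terminal payoffs (K − S): max(3.753, 0) = 3.753, max(46.03, 0) = 46.03
Node 0 (S = 105): V_0 = e^(−0.0125)·[0.4814·3.7527 + 0.5186·46.0333] = 25.3603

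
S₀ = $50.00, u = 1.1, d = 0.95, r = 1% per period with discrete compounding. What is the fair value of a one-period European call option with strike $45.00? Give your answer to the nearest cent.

Risk-neutral probability p = (1 + 0.01 − 0.95)/(1.1 − 0.95) = 0.0600/0.1500 = 0.4000
Terminal stock prices: S_u = 55, S_d = 47.5
Terminal payoffs (S − K): max(10, 0) = 10, max(2.5, 0) = 2.5
Node 0 (S = 50): V_0 = 1/1.01·[0.4000·10.0000 + 0.6000·2.5000] = 5.4455

$5.45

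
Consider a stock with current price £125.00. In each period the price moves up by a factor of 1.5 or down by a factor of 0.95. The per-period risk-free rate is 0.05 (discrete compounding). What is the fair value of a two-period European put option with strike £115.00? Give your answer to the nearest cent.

Risk-neutral probability p = (1 + 0.05 − 0.95)/(1.5 − 0.95) = 0.1000/0.5500 = 0.1818
Terminal stock prices: S_uu = 281.2, S_ud = 178.1, S_dd = 112.8
Terminal payoffs (K − S): max(-166.2, 0) = 0, max(-63.12, 0) = 0, max(2.188, 0) = 2.188
Node u (S = 187.5): V_u = 1/1.05·[0.1818·0.0000 + 0.8182·0.0000] = 0.0000
Node d (S = 118.8): V_d = 1/1.05·[0.1818·0.0000 + 0.8182·2.1875] = 1.7045
Node 0 (S = 125): V_0 = 1/1.05·[0.1818·0.0000 + 0.8182·1.7045] = 1.3282

£1.33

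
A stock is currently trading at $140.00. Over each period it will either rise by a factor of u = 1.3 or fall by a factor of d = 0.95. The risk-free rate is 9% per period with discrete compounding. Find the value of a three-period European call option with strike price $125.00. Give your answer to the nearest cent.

Risk-neutral probability p = (1 + 0.09 − 0.95)/(1.3 − 0.95) = 0.1400/0.3500 = 0.4000
Terminal stock prices: S_uuu = 307.6, S_uud = 224.8, S_udd = 164.3, S_ddd = 120
Terminal payoffs (S − K): max(182.6, 0) = 182.6, max(99.77, 0) = 99.77, max(39.25, 0) = 39.25, max(-4.968, 0) = 0
Node uu (S = 236.6): V_uu = 1/1.09·[0.4000·182.5800 + 0.6000·99.7700] = 121.9211
Node ud (S = 172.9): V_ud = 1/1.09·[0.4000·99.7700 + 0.6000·39.2550] = 58.2211
Node dd (S = 126.3): V_dd = 1/1.09·[0.4000·39.2550 + 0.6000·0.0000] = 14.4055
Node u (S = 182): V_u = 1/1.09·[0.4000·121.9211 + 0.6000·58.2211] = 76.7900
Node d (S = 133): V_d = 1/1.09·[0.4000·58.2211 + 0.6000·14.4055] = 29.2952
Node 0 (S = 140): V_0 = 1/1.09·[0.4000·76.7900 + 0.6000·29.2952] = 44.3056

$44.31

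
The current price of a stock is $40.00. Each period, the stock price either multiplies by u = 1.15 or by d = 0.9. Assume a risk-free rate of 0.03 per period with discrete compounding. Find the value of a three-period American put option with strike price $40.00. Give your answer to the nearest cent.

Risk-neutral probability p = (1 + 0.03 − 0.9)/(1.15 − 0.9) = 0.1300/0.2500 = 0.5200
Terminal stock prices: S_uuu = 60.83, S_uud = 47.61, S_udd = 37.26, S_ddd = 29.16
Terminal payoffs (K − S): max(-20.83, 0) = 0, max(-7.61, 0) = 0, max(2.74, 0) = 2.74, max(10.84, 0) = 10.84
Node uu (S = 52.9): continuation = 1/1.03·[0.5200·0.0000 + 0.4800·0.0000] = 0.0000; exercise value = 0.0000 ≤ continuation, so V_uu = 0.0000
Node ud (S = 41.4): continuation = 1/1.03·[0.5200·0.0000 + 0.4800·2.7400] = 1.2769; exercise value = 0.0000 ≤ continuation, so V_ud = 1.2769
Node dd (S = 32.4): continuation = 1/1.03·[0.5200·2.7400 + 0.4800·10.8400] = 6.4350; exercise value = 7.6000 > continuation, so V_dd = 7.6000 (exercise)
Node u (S = 46): continuation = 1/1.03·[0.5200·0.0000 + 0.4800·1.2769] = 0.5951; exercise value = 0.0000 ≤ continuation, so V_u = 0.5951
Node d (S = 36): continuation = 1/1.03·[0.5200·1.2769 + 0.4800·7.6000] = 4.1864; exercise value = 4.0000 ≤ continuation, so V_d = 4.1864
Node 0 (S = 40): continuation = 1/1.03·[0.5200·0.5951 + 0.4800·4.1864] = 2.2514; exercise value = 0.0000 ≤ continuation, so V_0 = 2.2514

$2.25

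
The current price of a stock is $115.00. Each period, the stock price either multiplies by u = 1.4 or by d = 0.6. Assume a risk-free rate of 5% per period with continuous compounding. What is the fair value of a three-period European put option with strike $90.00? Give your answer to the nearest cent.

$13.51

Risk-neutral probability p = (e^0.05 − 0.6)/(1.4 − 0.6) = 0.4513/0.8000 = 0.5641
Terminal stock prices: S_uuu = 315.6, S_uud = 135.2, S_udd = 57.96, S_ddd = 24.84
Terminal payoffs (K − S): max(-225.6, 0) = 0, max(-45.24, 0) = 0, max(32.04, 0) = 32.04, max(65.16, 0) = 65.16
Node uu (S = 225.4): V_uu = e^(−0.05)·[0.5641·0.0000 + 0.4359·0.0000] = 0.0000
Node ud (S = 96.6): V_ud = e^(−0.05)·[0.5641·0.0000 + 0.4359·32.0400] = 13.2854
Node dd (S = 41.4): V_dd = e^(−0.05)·[0.5641·32.0400 + 0.4359·65.1600] = 44.2106
Node u (S = 161): V_u = e^(−0.05)·[0.5641·0.0000 + 0.4359·13.2854] = 5.5088
Node d (S = 69): V_d = e^(−0.05)·[0.5641·13.2854 + 0.4359·44.2106] = 25.4607
Node 0 (S = 115): V_0 = e^(−0.05)·[0.5641·5.5088 + 0.4359·25.4607] = 13.5132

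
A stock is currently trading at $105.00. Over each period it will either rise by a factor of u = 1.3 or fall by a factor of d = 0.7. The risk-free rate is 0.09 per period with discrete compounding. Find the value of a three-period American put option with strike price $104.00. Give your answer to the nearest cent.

$12.08

Risk-neutral probability p = (1 + 0.09 − 0.7)/(1.3 − 0.7) = 0.3900/0.6000 = 0.6500
Terminal stock prices: S_uuu = 230.7, S_uud = 124.2, S_udd = 66.88, S_ddd = 36.01
Terminal payoffs (K − S): max(-126.7, 0) = 0, max(-20.22, 0) = 0, max(37.12, 0) = 37.12, max(67.99, 0) = 67.99
Node uu (S = 177.5): continuation = 1/1.09·[0.6500·0.0000 + 0.3500·0.0000] = 0.0000; exercise value = 0.0000 ≤ continuation, so V_uu = 0.0000
Node ud (S = 95.55): continuation = 1/1.09·[0.6500·0.0000 + 0.3500·37.1150] = 11.9177; exercise value = 8.4500 ≤ continuation, so V_ud = 11.9177
Node dd (S = 51.45): continuation = 1/1.09·[0.6500·37.1150 + 0.3500·67.9850] = 43.9628; exercise value = 52.5500 > continuation, so V_dd = 52.5500 (exercise)
Node u (S = 136.5): continuation = 1/1.09·[0.6500·0.0000 + 0.3500·11.9177] = 3.8268; exercise value = 0.0000 ≤ continuation, so V_u = 3.8268
Node d (S = 73.5): continuation = 1/1.09·[0.6500·11.9177 + 0.3500·52.5500] = 23.9807; exercise value = 30.5000 > continuation, so V_d = 30.5000 (exercise)
Node 0 (S = 105): continuation = 1/1.09·[0.6500·3.8268 + 0.3500·30.5000] = 12.0756; exercise value = 0.0000 ≤ continuation, so V_0 = 12.0756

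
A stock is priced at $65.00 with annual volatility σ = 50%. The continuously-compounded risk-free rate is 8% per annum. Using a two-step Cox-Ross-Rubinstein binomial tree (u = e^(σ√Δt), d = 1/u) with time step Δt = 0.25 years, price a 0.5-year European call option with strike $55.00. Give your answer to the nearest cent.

CRR parameters: u = e^(σ√Δt) = e^(0.5·√0.25) = 1.2840, d = 1/u = 0.7788
Per-period rate: rΔt = 0.08·0.25 = 0.02, so R = e^0.02 = 1.0202
Risk-neutral probability p = (e^0.02 − 0.7788)/(1.2840 − 0.7788) = 0.2414/0.5052 = 0.4778
Terminal stock prices: S_uu = 107.2, S_ud = 65, S_dd = 39.42
Terminal payoffs (S − K): max(52.17, 0) = 52.17, max(10, 0) = 10, max(-15.58, 0) = 0
Node u (S = 83.46): V_u = e^(−0.02)·[0.4778·52.1669 + 0.5222·10.0000] = 29.5507
Node d (S = 50.62): V_d = e^(−0.02)·[0.4778·10.0000 + 0.5222·0.0000] = 4.6835
Node 0 (S = 65): V_0 = e^(−0.02)·[0.4778·29.5507 + 0.5222·4.6835] = 16.2372

$16.24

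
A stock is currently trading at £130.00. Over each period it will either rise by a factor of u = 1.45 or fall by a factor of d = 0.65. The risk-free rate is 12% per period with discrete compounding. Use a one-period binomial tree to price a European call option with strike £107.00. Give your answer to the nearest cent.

Risk-neutral probability p = (1 + 0.12 − 0.65)/(1.45 − 0.65) = 0.4700/0.8000 = 0.5875
Terminal stock prices: S_u = 188.5, S_d = 84.5
Terminal payoffs (S − K): max(81.5, 0) = 81.5, max(-22.5, 0) = 0
Node 0 (S = 130): V_0 = 1/1.12·[0.5875·81.5000 + 0.4125·0.0000] = 42.7511

£42.75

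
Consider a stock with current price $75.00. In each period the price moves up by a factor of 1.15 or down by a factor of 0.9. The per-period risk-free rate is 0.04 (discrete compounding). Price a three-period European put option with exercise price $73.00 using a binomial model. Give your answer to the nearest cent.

$2.29

Risk-neutral probability p = (1 + 0.04 − 0.9)/(1.15 − 0.9) = 0.1400/0.2500 = 0.5600
Terminal stock prices: S_uuu = 114.1, S_uud = 89.27, S_udd = 69.86, S_ddd = 54.68
Terminal payoffs (K − S): max(-41.07, 0) = 0, max(-16.27, 0) = 0, max(3.137, 0) = 3.137, max(18.32, 0) = 18.32
Node uu (S = 99.19): V_uu = 1/1.04·[0.5600·0.0000 + 0.4400·0.0000] = 0.0000
Node ud (S = 77.62): V_ud = 1/1.04·[0.5600·0.0000 + 0.4400·3.1375] = 1.3274
Node dd (S = 60.75): V_dd = 1/1.04·[0.5600·3.1375 + 0.4400·18.3250] = 9.4423
Node u (S = 86.25): V_u = 1/1.04·[0.5600·0.0000 + 0.4400·1.3274] = 0.5616
Node d (S = 67.5): V_d = 1/1.04·[0.5600·1.3274 + 0.4400·9.4423] = 4.7096
Node 0 (S = 75): V_0 = 1/1.04·[0.5600·0.5616 + 0.4400·4.7096] = 2.2949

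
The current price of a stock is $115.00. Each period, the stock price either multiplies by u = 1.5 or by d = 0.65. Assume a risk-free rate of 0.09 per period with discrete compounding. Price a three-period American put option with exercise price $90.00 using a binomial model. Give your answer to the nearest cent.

$11.29

Risk-neutral probability p = (1 + 0.09 − 0.65)/(1.5 − 0.65) = 0.4400/0.8500 = 0.5176
Terminal stock prices: S_uuu = 388.1, S_uud = 168.2, S_udd = 72.88, S_ddd = 31.58
Terminal payoffs (K − S): max(-298.1, 0) = 0, max(-78.19, 0) = 0, max(17.12, 0) = 17.12, max(58.42, 0) = 58.42
Node uu (S = 258.8): continuation = 1/1.09·[0.5176·0.0000 + 0.4824·0.0000] = 0.0000; exercise value = 0.0000 ≤ continuation, so V_uu = 0.0000
Node ud (S = 112.1): continuation = 1/1.09·[0.5176·0.0000 + 0.4824·17.1187] = 7.5755; exercise value = 0.0000 ≤ continuation, so V_ud = 7.5755
Node dd (S = 48.59): continuation = 1/1.09·[0.5176·17.1187 + 0.4824·58.4181] = 33.9813; exercise value = 41.4125 > continuation, so V_dd = 41.4125 (exercise)
Node u (S = 172.5): continuation = 1/1.09·[0.5176·0.0000 + 0.4824·7.5755] = 3.3523; exercise value = 0.0000 ≤ continuation, so V_u = 3.3523
Node d (S = 74.75): continuation = 1/1.09·[0.5176·7.5755 + 0.4824·41.4125] = 21.9237; exercise value = 15.2500 ≤ continuation, so V_d = 21.9237
Node 0 (S = 115): continuation = 1/1.09·[0.5176·3.3523 + 0.4824·21.9237] = 11.2939; exercise value = 0.0000 ≤ continuation, so V_0 = 11.2939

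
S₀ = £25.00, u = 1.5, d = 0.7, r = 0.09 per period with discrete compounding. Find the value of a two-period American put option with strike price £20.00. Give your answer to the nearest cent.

£1.71

Risk-neutral probability p = (1 + 0.09 − 0.7)/(1.5 − 0.7) = 0.3900/0.8000 = 0.4875
Terminal stock prices: S_uu = 56.25, S_ud = 26.25, S_dd = 12.25
Terminal payoffs (K − S): max(-36.25, 0) = 0, max(-6.25, 0) = 0, max(7.75, 0) = 7.75
Node u (S = 37.5): continuation = 1/1.09·[0.4875·0.0000 + 0.5125·0.0000] = 0.0000; exercise value = 0.0000 ≤ continuation, so V_u = 0.0000
Node d (S = 17.5): continuation = 1/1.09·[0.4875·0.0000 + 0.5125·7.7500] = 3.6439; exercise value = 2.5000 ≤ continuation, so V_d = 3.6439
Node 0 (S = 25): continuation = 1/1.09·[0.4875·0.0000 + 0.5125·3.6439] = 1.7133; exercise value = 0.0000 ≤ continuation, so V_0 = 1.7133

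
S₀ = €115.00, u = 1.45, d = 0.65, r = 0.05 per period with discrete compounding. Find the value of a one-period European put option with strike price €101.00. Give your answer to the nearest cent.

Risk-neutral probability p = (1 + 0.05 − 0.65)/(1.45 − 0.65) = 0.4000/0.8000 = 0.5000
Terminal stock prices: S_u = 166.8, S_d = 74.75
Terminal payoffs (K − S): max(-65.75, 0) = 0, max(26.25, 0) = 26.25
Node 0 (S = 115): V_0 = 1/1.05·[0.5000·0.0000 + 0.5000·26.2500] = 12.5000

€12.50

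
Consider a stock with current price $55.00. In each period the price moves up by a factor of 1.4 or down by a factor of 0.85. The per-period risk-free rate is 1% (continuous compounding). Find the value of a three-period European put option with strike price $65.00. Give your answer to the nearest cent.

Risk-neutral probability p = (e^0.01 − 0.85)/(1.4 − 0.85) = 0.1601/0.5500 = 0.2910
Terminal stock prices: S_uuu = 150.9, S_uud = 91.63, S_udd = 55.63, S_ddd = 33.78
Terminal payoffs (K − S): max(-85.92, 0) = 0, max(-26.63, 0) = 0, max(9.368, 0) = 9.368, max(31.22, 0) = 31.22
Node uu (S = 107.8): V_uu = e^(−0.01)·[0.2910·0.0000 + 0.7090·0.0000] = 0.0000
Node ud (S = 65.45): V_ud = e^(−0.01)·[0.2910·0.0000 + 0.7090·9.3675] = 6.5755
Node dd (S = 39.74): V_dd = e^(−0.01)·[0.2910·9.3675 + 0.7090·31.2231] = 24.6157
Node u (S = 77): V_u = e^(−0.01)·[0.2910·0.0000 + 0.7090·6.5755] = 4.6156
Node d (S = 46.75): V_d = e^(−0.01)·[0.2910·6.5755 + 0.7090·24.6157] = 19.1733
Node 0 (S = 55): V_0 = e^(−0.01)·[0.2910·4.6156 + 0.7090·19.1733] = 14.7884

$14.79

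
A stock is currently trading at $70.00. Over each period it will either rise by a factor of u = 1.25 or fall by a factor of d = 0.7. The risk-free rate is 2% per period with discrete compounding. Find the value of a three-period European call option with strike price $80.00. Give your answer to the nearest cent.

Risk-neutral probability p = (1 + 0.02 − 0.7)/(1.25 − 0.7) = 0.3200/0.5500 = 0.5818
Terminal stock prices: S_uuu = 136.7, S_uud = 76.56, S_udd = 42.87, S_ddd = 24.01
Terminal payoffs (S − K): max(56.72, 0) = 56.72, max(-3.438, 0) = 0, max(-37.13, 0) = 0, max(-55.99, 0) = 0
Node uu (S = 109.4): V_uu = 1/1.02·[0.5818·56.7188 + 0.4182·0.0000] = 32.3529
Node ud (S = 61.25): V_ud = 1/1.02·[0.5818·0.0000 + 0.4182·0.0000] = 0.0000
Node dd (S = 34.3): V_dd = 1/1.02·[0.5818·0.0000 + 0.4182·0.0000] = 0.0000
Node u (S = 87.5): V_u = 1/1.02·[0.5818·32.3529 + 0.4182·0.0000] = 18.4544
Node d (S = 49): V_d = 1/1.02·[0.5818·0.0000 + 0.4182·0.0000] = 0.0000
Node 0 (S = 70): V_0 = 1/1.02·[0.5818·18.4544 + 0.4182·0.0000] = 10.5266

$10.53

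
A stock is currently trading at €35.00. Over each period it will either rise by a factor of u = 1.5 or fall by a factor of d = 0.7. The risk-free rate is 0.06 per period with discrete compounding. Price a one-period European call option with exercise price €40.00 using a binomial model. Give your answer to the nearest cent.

Risk-neutral probability p = (1 + 0.06 − 0.7)/(1.5 − 0.7) = 0.3600/0.8000 = 0.4500
Terminal stock prices: S_u = 52.5, S_d = 24.5
Terminal payoffs (S − K): max(12.5, 0) = 12.5, max(-15.5, 0) = 0
Node 0 (S = 35): V_0 = 1/1.06·[0.4500·12.5000 + 0.5500·0.0000] = 5.3066

€5.31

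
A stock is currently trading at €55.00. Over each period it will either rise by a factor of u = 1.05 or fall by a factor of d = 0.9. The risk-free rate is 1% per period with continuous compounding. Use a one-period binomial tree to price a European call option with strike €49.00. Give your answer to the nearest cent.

€6.49

Risk-neutral probability p = (e^0.01 − 0.9)/(1.05 − 0.9) = 0.1101/0.1500 = 0.7337
Terminal stock prices: S_u = 57.75, S_d = 49.5
Terminal payoffs (S − K): max(8.75, 0) = 8.75, max(0.5, 0) = 0.5
Node 0 (S = 55): V_0 = e^(−0.01)·[0.7337·8.7500 + 0.2663·0.5000] = 6.4876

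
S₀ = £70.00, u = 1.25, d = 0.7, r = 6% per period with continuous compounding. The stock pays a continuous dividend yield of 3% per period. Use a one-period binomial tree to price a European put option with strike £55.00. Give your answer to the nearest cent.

Per-period risk-free factor R = e^0.06 = 1.0618; dividend-adjusted growth = e^(0.06−0.03) = 1.0305.
Risk-neutral probability p = (1.0305 − 0.7)/(1.25 − 0.7) = 0.3305/0.5500 = 0.6008
Terminal stock prices: S_u = 87.5, S_d = 49
Terminal payoffs (K − S): max(-32.5, 0) = 0, max(6, 0) = 6
Node 0 (S = 70): V_0 = e^(−0.06)·[0.6008·0.0000 + 0.3992·6.0000] = 2.2556

£2.26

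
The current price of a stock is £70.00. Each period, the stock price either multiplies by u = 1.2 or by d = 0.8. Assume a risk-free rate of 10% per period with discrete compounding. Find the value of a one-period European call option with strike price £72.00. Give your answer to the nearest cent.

£8.18

Risk-neutral probability p = (1 + 0.1 − 0.8)/(1.2 − 0.8) = 0.3000/0.4000 = 0.7500
Terminal stock prices: S_u = 84, S_d = 56
Terminal payoffs (S − K): max(12, 0) = 12, max(-16, 0) = 0
Node 0 (S = 70): V_0 = 1/1.1·[0.7500·12.0000 + 0.2500·0.0000] = 8.1818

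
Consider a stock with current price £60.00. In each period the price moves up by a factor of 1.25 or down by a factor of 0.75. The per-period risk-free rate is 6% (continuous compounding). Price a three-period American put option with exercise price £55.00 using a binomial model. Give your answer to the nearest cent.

Risk-neutral probability p = (e^0.06 − 0.75)/(1.25 − 0.75) = 0.3118/0.5000 = 0.6237
Terminal stock prices: S_uuu = 117.2, S_uud = 70.31, S_udd = 42.19, S_ddd = 25.31
Terminal payoffs (K − S): max(-62.19, 0) = 0, max(-15.31, 0) = 0, max(12.81, 0) = 12.81, max(29.69, 0) = 29.69
Node uu (S = 93.75): continuation = e^(−0.06)·[0.6237·0.0000 + 0.3763·0.0000] = 0.0000; exercise value = 0.0000 ≤ continuation, so V_uu = 0.0000
Node ud (S = 56.25): continuation = e^(−0.06)·[0.6237·0.0000 + 0.3763·12.8125] = 4.5409; exercise value = 0.0000 ≤ continuation, so V_ud = 4.5409
Node dd (S = 33.75): continuation = e^(−0.06)·[0.6237·12.8125 + 0.3763·29.6875] = 18.0470; exercise value = 21.2500 > continuation, so V_dd = 21.2500 (exercise)
Node u (S = 75): continuation = e^(−0.06)·[0.6237·0.0000 + 0.3763·4.5409] = 1.6093; exercise value = 0.0000 ≤ continuation, so V_u = 1.6093
Node d (S = 45): continuation = e^(−0.06)·[0.6237·4.5409 + 0.3763·21.2500] = 10.1984; exercise value = 10.0000 ≤ continuation, so V_d = 10.1984
Node 0 (S = 60): continuation = e^(−0.06)·[0.6237·1.6093 + 0.3763·10.1984] = 4.5597; exercise value = 0.0000 ≤ continuation, so V_0 = 4.5597

£4.56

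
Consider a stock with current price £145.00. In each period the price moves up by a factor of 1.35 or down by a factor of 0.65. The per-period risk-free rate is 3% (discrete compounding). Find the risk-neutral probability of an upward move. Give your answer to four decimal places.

Risk-neutral probability p = (1 + 0.03 − 0.65)/(1.35 − 0.65) = 0.3800/0.7000 = 0.5429

p = 0.5429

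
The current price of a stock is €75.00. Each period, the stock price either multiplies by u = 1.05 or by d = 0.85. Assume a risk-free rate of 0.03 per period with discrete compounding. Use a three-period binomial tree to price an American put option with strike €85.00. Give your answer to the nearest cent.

Risk-neutral probability p = (1 + 0.03 − 0.85)/(1.05 − 0.85) = 0.1800/0.2000 = 0.9000
Terminal stock prices: S_uuu = 86.82, S_uud = 70.28, S_udd = 56.9, S_ddd = 46.06
Terminal payoffs (K − S): max(-1.822, 0) = 0, max(14.72, 0) = 14.72, max(28.1, 0) = 28.1, max(38.94, 0) = 38.94
Node uu (S = 82.69): continuation = 1/1.03·[0.9000·0.0000 + 0.1000·14.7156] = 1.4287; exercise value = 2.3125 > continuation, so V_uu = 2.3125 (exercise)
Node ud (S = 66.94): continuation = 1/1.03·[0.9000·14.7156 + 0.1000·28.1031] = 15.5868; exercise value = 18.0625 > continuation, so V_ud = 18.0625 (exercise)
Node dd (S = 54.19): continuation = 1/1.03·[0.9000·28.1031 + 0.1000·38.9406] = 28.3368; exercise value = 30.8125 > continuation, so V_dd = 30.8125 (exercise)
Node u (S = 78.75): continuation = 1/1.03·[0.9000·2.3125 + 0.1000·18.0625] = 3.7743; exercise value = 6.2500 > continuation, so V_u = 6.2500 (exercise)
Node d (S = 63.75): continuation = 1/1.03·[0.9000·18.0625 + 0.1000·30.8125] = 18.7743; exercise value = 21.2500 > continuation, so V_d = 21.2500 (exercise)
Node 0 (S = 75): continuation = 1/1.03·[0.9000·6.2500 + 0.1000·21.2500] = 7.5243; exercise value = 10.0000 > continuation, so V_0 = 10.0000 (exercise)

€10.00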